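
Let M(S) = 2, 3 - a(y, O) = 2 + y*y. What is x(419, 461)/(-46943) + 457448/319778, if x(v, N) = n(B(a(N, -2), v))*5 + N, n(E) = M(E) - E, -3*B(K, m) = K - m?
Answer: 202218067894/22517007981 ≈ 8.9807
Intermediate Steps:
a(y, O) = 1 - y² (a(y, O) = 3 - (2 + y*y) = 3 - (2 + y²) = 3 + (-2 - y²) = 1 - y²)
B(K, m) = -K/3 + m/3 (B(K, m) = -(K - m)/3 = -K/3 + m/3)
n(E) = 2 - E
x(v, N) = 35/3 + N - 5*v/3 - 5*N²/3 (x(v, N) = (2 - (-(1 - N²)/3 + v/3))*5 + N = (2 - ((-⅓ + N²/3) + v/3))*5 + N = (2 - (-⅓ + v/3 + N²/3))*5 + N = (2 + (⅓ - v/3 - N²/3))*5 + N = (7/3 - v/3 - N²/3)*5 + N = (35/3 - 5*v/3 - 5*N²/3) + N = 35/3 + N - 5*v/3 - 5*N²/3)
x(419, 461)/(-46943) + 457448/319778 = (35/3 + 461 - 5/3*419 - 5/3*461²)/(-46943) + 457448/319778 = (35/3 + 461 - 2095/3 - 5/3*212521)*(-1/46943) + 457448*(1/319778) = (35/3 + 461 - 2095/3 - 1062605/3)*(-1/46943) + 228724/159889 = -1063282/3*(-1/46943) + 228724/159889 = 1063282/140829 + 228724/159889 = 202218067894/22517007981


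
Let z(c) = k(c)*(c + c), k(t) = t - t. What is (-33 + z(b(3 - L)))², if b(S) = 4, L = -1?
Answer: 1089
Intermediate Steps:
k(t) = 0
z(c) = 0 (z(c) = 0*(c + c) = 0*(2*c) = 0)
(-33 + z(b(3 - L)))² = (-33 + 0)² = (-33)² = 1089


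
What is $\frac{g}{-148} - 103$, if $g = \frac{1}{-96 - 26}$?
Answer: $- \frac{1859767}{18056} \approx -103.0$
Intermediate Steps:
$g = - \frac{1}{122}$ ($g = \frac{1}{-122} = - \frac{1}{122} \approx -0.0081967$)
$\frac{g}{-148} - 103 = - \frac{1}{122 \left(-148\right)} - 103 = \left(- \frac{1}{122}\right) \left(- \frac{1}{148}\right) - 103 = \frac{1}{18056} - 103 = - \frac{1859767}{18056}$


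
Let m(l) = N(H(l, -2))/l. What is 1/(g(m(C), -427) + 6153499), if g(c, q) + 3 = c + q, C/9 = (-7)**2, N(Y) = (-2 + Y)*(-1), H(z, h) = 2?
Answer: 1/6153069 ≈ 1.6252e-7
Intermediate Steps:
N(Y) = 2 - Y
C = 441 (C = 9*(-7)**2 = 9*49 = 441)
m(l) = 0 (m(l) = (2 - 1*2)/l = (2 - 2)/l = 0/l = 0)
g(c, q) = -3 + c + q (g(c, q) = -3 + (c + q) = -3 + c + q)
1/(g(m(C), -427) + 6153499) = 1/((-3 + 0 - 427) + 6153499) = 1/(-430 + 6153499) = 1/6153069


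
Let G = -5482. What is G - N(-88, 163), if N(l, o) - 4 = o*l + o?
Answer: 8695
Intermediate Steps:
N(l, o) = 4 + o + l*o (N(l, o) = 4 + (o*l + o) = 4 + (l*o + o) = 4 + (o + l*o) = 4 + o + l*o)
G - N(-88, 163) = -5482 - (4 + 163 - 88*163) = -5482 - (4 + 163 - 14344) = -5482 - 1*(-14177) = -5482 + 14177 = 8695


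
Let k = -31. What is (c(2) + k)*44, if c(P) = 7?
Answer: -1056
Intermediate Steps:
(c(2) + k)*44 = (7 - 31)*44 = -24*44 = -1056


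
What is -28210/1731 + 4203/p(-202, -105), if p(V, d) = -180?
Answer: -1372577/34620 ≈ -39.647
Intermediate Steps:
-28210/1731 + 4203/p(-202, -105) = -28210/1731 + 4203/(-180) = -28210*1/1731 + 4203*(-1/180) = -28210/1731 - 467/20 = -1372577/34620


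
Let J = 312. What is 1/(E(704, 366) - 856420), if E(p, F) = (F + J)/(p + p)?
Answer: -704/602919341 ≈ -1.1677e-6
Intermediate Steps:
E(p, F) = (312 + F)/(2*p) (E(p, F) = (F + 312)/(p + p) = (312 + F)/((2*p)) = (312 + F)*(1/(2*p)) = (312 + F)/(2*p))
1/(E(704, 366) - 856420) = 1/((½)*(312 + 366)/704 - 856420) = 1/((½)*(1/704)*678 - 856420) = 1/(339/704 - 856420) = 1/(-602919341/704) = -704/602919341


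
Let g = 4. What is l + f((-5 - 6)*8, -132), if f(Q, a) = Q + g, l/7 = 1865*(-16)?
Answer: -208964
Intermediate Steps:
l = -208880 (l = 7*(1865*(-16)) = 7*(-29840) = -208880)
f(Q, a) = 4 + Q (f(Q, a) = Q + 4 = 4 + Q)
l + f((-5 - 6)*8, -132) = -208880 + (4 + (-5 - 6)*8) = -208880 + (4 - 11*8) = -208880 + (4 - 88) = -208880 - 84 = -208964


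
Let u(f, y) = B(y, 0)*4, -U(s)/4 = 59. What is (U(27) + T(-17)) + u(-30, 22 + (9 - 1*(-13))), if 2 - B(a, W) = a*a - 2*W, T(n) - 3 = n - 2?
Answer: -7988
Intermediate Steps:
U(s) = -236 (U(s) = -4*59 = -236)
T(n) = 1 + n (T(n) = 3 + (n - 2) = 3 + (-2 + n) = 1 + n)
B(a, W) = 2 - a**2 + 2*W (B(a, W) = 2 - (a*a - 2*W) = 2 - (a**2 - 2*W) = 2 + (-a**2 + 2*W) = 2 - a**2 + 2*W)
u(f, y) = 8 - 4*y**2 (u(f, y) = (2 - y**2 + 2*0)*4 = (2 - y**2 + 0)*4 = (2 - y**2)*4 = 8 - 4*y**2)
(U(27) + T(-17)) + u(-30, 22 + (9 - 1*(-13))) = (-236 + (1 - 17)) + (8 - 4*(22 + (9 - 1*(-13)))**2) = (-236 - 16) + (8 - 4*(22 + (9 + 13))**2) = -252 + (8 - 4*(22 + 22)**2) = -252 + (8 - 4*44**2) = -252 + (8 - 4*1936) = -252 + (8 - 7744) = -252 - 7736 = -7988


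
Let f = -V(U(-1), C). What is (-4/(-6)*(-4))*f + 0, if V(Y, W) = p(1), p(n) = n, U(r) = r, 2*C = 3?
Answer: 8/3 ≈ 2.6667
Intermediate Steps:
C = 3/2 (C = (1/2)*3 = 3/2 ≈ 1.5000)
V(Y, W) = 1
f = -1 (f = -1*1 = -1)
(-4/(-6)*(-4))*f + 0 = (-4/(-6)*(-4))*(-1) + 0 = (-4*(-1/6)*(-4))*(-1) + 0 = ((2/3)*(-4))*(-1) + 0 = -8/3*(-1) + 0 = 8/3 + 0 = 8/3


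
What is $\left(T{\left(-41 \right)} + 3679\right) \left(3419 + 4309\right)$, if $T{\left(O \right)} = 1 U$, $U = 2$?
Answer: $28446768$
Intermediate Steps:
$T{\left(O \right)} = 2$ ($T{\left(O \right)} = 1 \cdot 2 = 2$)
$\left(T{\left(-41 \right)} + 3679\right) \left(3419 + 4309\right) = \left(2 + 3679\right) \left(3419 + 4309\right) = 3681 \cdot 7728 = 28446768$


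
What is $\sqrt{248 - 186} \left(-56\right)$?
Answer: $- 56 \sqrt{62} \approx -440.94$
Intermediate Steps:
$\sqrt{248 - 186} \left(-56\right) = \sqrt{62} \left(-56\right) = - 56 \sqrt{62}$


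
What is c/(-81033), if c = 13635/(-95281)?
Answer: 4545/2573635091 ≈ 1.7660e-6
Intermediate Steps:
c = -13635/95281 (c = 13635*(-1/95281) = -13635/95281 ≈ -0.14310)
c/(-81033) = -13635/95281/(-81033) = -13635/95281*(-1/81033) = 4545/2573635091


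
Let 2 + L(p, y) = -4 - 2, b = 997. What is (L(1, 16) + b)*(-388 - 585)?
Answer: -962297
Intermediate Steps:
L(p, y) = -8 (L(p, y) = -2 + (-4 - 2) = -2 - 6 = -8)
(L(1, 16) + b)*(-388 - 585) = (-8 + 997)*(-388 - 585) = 989*(-973) = -962297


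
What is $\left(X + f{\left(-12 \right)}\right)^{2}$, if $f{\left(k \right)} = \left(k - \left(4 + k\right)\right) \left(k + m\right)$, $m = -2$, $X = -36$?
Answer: $400$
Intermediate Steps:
$f{\left(k \right)} = 8 - 4 k$ ($f{\left(k \right)} = \left(k - \left(4 + k\right)\right) \left(k - 2\right) = - 4 \left(-2 + k\right) = 8 - 4 k$)
$\left(X + f{\left(-12 \right)}\right)^{2} = \left(-36 + \left(8 - -48\right)\right)^{2} = \left(-36 + \left(8 + 48\right)\right)^{2} = \left(-36 + 56\right)^{2} = 20^{2} = 400$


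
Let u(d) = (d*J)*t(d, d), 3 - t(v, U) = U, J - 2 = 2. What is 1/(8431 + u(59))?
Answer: -1/4785 ≈ -0.00020899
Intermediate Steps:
J = 4 (J = 2 + 2 = 4)
t(v, U) = 3 - U
u(d) = 4*d*(3 - d) (u(d) = (d*4)*(3 - d) = (4*d)*(3 - d) = 4*d*(3 - d))
1/(8431 + u(59)) = 1/(8431 + 4*59*(3 - 1*59)) = 1/(8431 + 4*59*(3 - 59)) = 1/(8431 + 4*59*(-56)) = 1/(8431 - 13216) = 1/(-4785) = -1/4785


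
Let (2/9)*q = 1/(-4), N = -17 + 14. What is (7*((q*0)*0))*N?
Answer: 0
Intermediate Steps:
N = -3
q = -9/8 (q = 9*(1/(-4))/2 = 9*(1*(-¼))/2 = (9/2)*(-¼) = -9/8 ≈ -1.1250)
(7*((q*0)*0))*N = (7*(-9/8*0*0))*(-3) = (7*(0*0))*(-3) = (7*0)*(-3) = 0*(-3) = 0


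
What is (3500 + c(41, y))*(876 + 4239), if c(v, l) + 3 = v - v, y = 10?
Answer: 17887155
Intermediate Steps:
c(v, l) = -3 (c(v, l) = -3 + (v - v) = -3 + 0 = -3)
(3500 + c(41, y))*(876 + 4239) = (3500 - 3)*(876 + 4239) = 3497*5115 = 17887155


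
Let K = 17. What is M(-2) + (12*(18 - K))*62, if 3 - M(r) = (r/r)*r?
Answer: 749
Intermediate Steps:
M(r) = 3 - r (M(r) = 3 - r/r*r = 3 - r)
M(-2) + (12*(18 - K))*62 = (3 - 1*(-2)) + (12*(18 - 1*17))*62 = (3 + 2) + (12*(18 - 17))*62 = 5 + (12*1)*62 = 5 + 12*62 = 5 + 744 = 749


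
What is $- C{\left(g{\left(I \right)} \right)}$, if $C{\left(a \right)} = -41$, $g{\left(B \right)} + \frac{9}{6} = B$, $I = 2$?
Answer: $41$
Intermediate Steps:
$g{\left(B \right)} = - \frac{3}{2} + B$
$- C{\left(g{\left(I \right)} \right)} = \left(-1\right) \left(-41\right) = 41$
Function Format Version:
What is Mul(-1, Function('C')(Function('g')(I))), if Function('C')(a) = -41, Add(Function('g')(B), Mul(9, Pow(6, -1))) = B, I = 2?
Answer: 41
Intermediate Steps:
Function('g')(B) = Add(Rational(-3, 2), B)
Mul(-1, Function('C')(Function('g')(I))) = Mul(-1, -41) = 41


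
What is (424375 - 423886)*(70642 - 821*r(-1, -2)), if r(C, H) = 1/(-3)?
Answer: 34677761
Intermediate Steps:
r(C, H) = -⅓
(424375 - 423886)*(70642 - 821*r(-1, -2)) = (424375 - 423886)*(70642 - 821*(-⅓)) = 489*(70642 + 821/3) = 489*(212747/3) = 34677761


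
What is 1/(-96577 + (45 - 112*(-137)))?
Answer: -1/81188 ≈ -1.2317e-5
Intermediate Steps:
1/(-96577 + (45 - 112*(-137))) = 1/(-96577 + (45 + 15344)) = 1/(-96577 + 15389) = 1/(-81188) = -1/81188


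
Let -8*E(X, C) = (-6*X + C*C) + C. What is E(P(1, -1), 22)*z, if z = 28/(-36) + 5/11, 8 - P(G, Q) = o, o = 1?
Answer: 1856/99 ≈ 18.747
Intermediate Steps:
P(G, Q) = 7 (P(G, Q) = 8 - 1*1 = 8 - 1 = 7)
E(X, C) = -C/8 - C²/8 + 3*X/4 (E(X, C) = -((-6*X + C*C) + C)/8 = -((-6*X + C²) + C)/8 = -((C² - 6*X) + C)/8 = -(C + C² - 6*X)/8 = -C/8 - C²/8 + 3*X/4)
z = -32/99 (z = 28*(-1/36) + 5*(1/11) = -7/9 + 5/11 = -32/99 ≈ -0.32323)
E(P(1, -1), 22)*z = (-⅛*22 - ⅛*22² + (¾)*7)*(-32/99) = (-11/4 - ⅛*484 + 21/4)*(-32/99) = (-11/4 - 121/2 + 21/4)*(-32/99) = -58*(-32/99) = 1856/99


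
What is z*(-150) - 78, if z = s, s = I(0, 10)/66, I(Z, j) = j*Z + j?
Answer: -1108/11 ≈ -100.73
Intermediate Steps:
I(Z, j) = j + Z*j (I(Z, j) = Z*j + j = j + Z*j)
s = 5/33 (s = (10*(1 + 0))/66 = (10*1)*(1/66) = 10*(1/66) = 5/33 ≈ 0.15152)
z = 5/33 ≈ 0.15152
z*(-150) - 78 = (5/33)*(-150) - 78 = -250/11 - 78 = -1108/11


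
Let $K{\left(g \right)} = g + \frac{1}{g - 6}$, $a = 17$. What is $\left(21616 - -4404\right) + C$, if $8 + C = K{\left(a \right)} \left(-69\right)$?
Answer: $\frac{273160}{11} \approx 24833.0$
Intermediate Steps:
$K{\left(g \right)} = g + \frac{1}{-6 + g}$
$C = - \frac{13060}{11}$ ($C = -8 + \frac{1 + 17^{2} - 102}{-6 + 17} \left(-69\right) = -8 + \frac{1 + 289 - 102}{11} \left(-69\right) = -8 + \frac{1}{11} \cdot 188 \left(-69\right) = -8 + \frac{188}{11} \left(-69\right) = -8 - \frac{12972}{11} = - \frac{13060}{11} \approx -1187.3$)
$\left(21616 - -4404\right) + C = \left(21616 - -4404\right) - \frac{13060}{11} = \left(21616 + 4404\right) - \frac{13060}{11} = 26020 - \frac{13060}{11} = \frac{273160}{11}$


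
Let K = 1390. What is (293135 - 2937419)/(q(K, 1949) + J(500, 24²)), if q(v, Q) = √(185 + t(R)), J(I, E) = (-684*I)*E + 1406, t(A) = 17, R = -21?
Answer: 86816512644116/6467549020745439 + 440714*√202/6467549020745439 ≈ 0.013423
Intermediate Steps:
J(I, E) = 1406 - 684*E*I (J(I, E) = -684*E*I + 1406 = 1406 - 684*E*I)
q(v, Q) = √202 (q(v, Q) = √(185 + 17) = √202)
(293135 - 2937419)/(q(K, 1949) + J(500, 24²)) = (293135 - 2937419)/(√202 + (1406 - 684*24²*500)) = -2644284/(√202 + (1406 - 684*576*500)) = -2644284/(√202 + (1406 - 196992000)) = -2644284/(√202 - 196990594) = -2644284/(-196990594 + √202)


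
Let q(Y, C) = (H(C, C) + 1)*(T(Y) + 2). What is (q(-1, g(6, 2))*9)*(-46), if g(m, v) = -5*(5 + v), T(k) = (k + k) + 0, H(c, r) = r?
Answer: 0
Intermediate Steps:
T(k) = 2*k (T(k) = 2*k + 0 = 2*k)
g(m, v) = -25 - 5*v
q(Y, C) = (1 + C)*(2 + 2*Y) (q(Y, C) = (C + 1)*(2*Y + 2) = (1 + C)*(2 + 2*Y))
(q(-1, g(6, 2))*9)*(-46) = ((2 + 2*(-25 - 5*2) + 2*(-1) + 2*(-25 - 5*2)*(-1))*9)*(-46) = ((2 + 2*(-25 - 10) - 2 + 2*(-25 - 10)*(-1))*9)*(-46) = ((2 + 2*(-35) - 2 + 2*(-35)*(-1))*9)*(-46) = ((2 - 70 - 2 + 70)*9)*(-46) = (0*9)*(-46) = 0*(-46) = 0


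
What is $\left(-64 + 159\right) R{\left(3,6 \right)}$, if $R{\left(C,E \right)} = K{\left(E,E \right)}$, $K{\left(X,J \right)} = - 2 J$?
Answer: $-1140$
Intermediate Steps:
$R{\left(C,E \right)} = - 2 E$
$\left(-64 + 159\right) R{\left(3,6 \right)} = \left(-64 + 159\right) \left(\left(-2\right) 6\right) = 95 \left(-12\right) = -1140$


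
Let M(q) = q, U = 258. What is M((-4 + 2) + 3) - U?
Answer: -257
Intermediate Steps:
M((-4 + 2) + 3) - U = ((-4 + 2) + 3) - 1*258 = (-2 + 3) - 258 = 1 - 258 = -257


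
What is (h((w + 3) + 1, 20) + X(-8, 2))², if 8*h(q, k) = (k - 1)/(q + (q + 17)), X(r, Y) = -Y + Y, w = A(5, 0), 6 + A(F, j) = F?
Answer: 361/33856 ≈ 0.010663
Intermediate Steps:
A(F, j) = -6 + F
w = -1 (w = -6 + 5 = -1)
X(r, Y) = 0
h(q, k) = (-1 + k)/(8*(17 + 2*q)) (h(q, k) = ((k - 1)/(q + (q + 17)))/8 = ((-1 + k)/(q + (17 + q)))/8 = ((-1 + k)/(17 + 2*q))/8 = (-1 + k)/(8*(17 + 2*q)))
(h((w + 3) + 1, 20) + X(-8, 2))² = ((-1 + 20)/(8*(17 + 2*((-1 + 3) + 1))) + 0)² = ((⅛)*19/(17 + 2*(2 + 1)) + 0)² = ((⅛)*19/(17 + 2*3) + 0)² = ((⅛)*19/(17 + 6) + 0)² = ((⅛)*19/23 + 0)² = ((⅛)*(1/23)*19 + 0)² = (19/184 + 0)² = (19/184)² = 361/33856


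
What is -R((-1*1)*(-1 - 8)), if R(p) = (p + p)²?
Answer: -324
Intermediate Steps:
R(p) = 4*p² (R(p) = (2*p)² = 4*p²)
-R((-1*1)*(-1 - 8)) = -4*((-1*1)*(-1 - 8))² = -4*(-1*(-9))² = -4*9² = -4*81 = -1*324 = -324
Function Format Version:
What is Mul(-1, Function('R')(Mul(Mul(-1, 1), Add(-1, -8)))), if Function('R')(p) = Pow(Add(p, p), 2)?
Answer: -324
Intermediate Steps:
Function('R')(p) = Mul(4, Pow(p, 2)) (Function('R')(p) = Pow(Mul(2, p), 2) = Mul(4, Pow(p, 2)))
Mul(-1, Function('R')(Mul(Mul(-1, 1), Add(-1, -8)))) = Mul(-1, Mul(4, Pow(Mul(Mul(-1, 1), Add(-1, -8)), 2))) = Mul(-1, Mul(4, Pow(Mul(-1, -9), 2))) = Mul(-1, Mul(4, Pow(9, 2))) = Mul(-1, Mul(4, 81)) = Mul(-1, 324) = -324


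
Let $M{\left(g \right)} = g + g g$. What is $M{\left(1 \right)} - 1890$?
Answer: $-1888$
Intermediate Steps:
$M{\left(g \right)} = g + g^{2}$
$M{\left(1 \right)} - 1890 = 1 \left(1 + 1\right) - 1890 = 1 \cdot 2 - 1890 = 2 - 1890 = -1888$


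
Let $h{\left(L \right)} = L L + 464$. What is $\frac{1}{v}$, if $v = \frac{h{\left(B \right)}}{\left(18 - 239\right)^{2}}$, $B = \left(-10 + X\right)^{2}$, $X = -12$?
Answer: $\frac{48841}{234720} \approx 0.20808$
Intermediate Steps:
$B = 484$ ($B = \left(-10 - 12\right)^{2} = \left(-22\right)^{2} = 484$)
$h{\left(L \right)} = 464 + L^{2}$ ($h{\left(L \right)} = L^{2} + 464 = 464 + L^{2}$)
$v = \frac{234720}{48841}$ ($v = \frac{464 + 484^{2}}{\left(18 - 239\right)^{2}} = \frac{464 + 234256}{\left(-221\right)^{2}} = \frac{234720}{48841} \approx 4.8058$)
$\frac{1}{v} = \frac{1}{\frac{234720}{48841}} = \frac{48841}{234720}$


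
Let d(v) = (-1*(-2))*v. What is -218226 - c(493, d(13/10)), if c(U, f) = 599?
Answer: -218825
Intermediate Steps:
d(v) = 2*v
-218226 - c(493, d(13/10)) = -218226 - 1*599 = -218226 - 599 = -218825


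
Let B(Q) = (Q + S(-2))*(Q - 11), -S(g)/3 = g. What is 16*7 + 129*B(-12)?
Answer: 17914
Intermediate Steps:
S(g) = -3*g
B(Q) = (-11 + Q)*(6 + Q) (B(Q) = (Q - 3*(-2))*(Q - 11) = (Q + 6)*(-11 + Q) = (6 + Q)*(-11 + Q) = (-11 + Q)*(6 + Q))
16*7 + 129*B(-12) = 16*7 + 129*(-66 + (-12)² - 5*(-12)) = 112 + 129*(-66 + 144 + 60) = 112 + 129*138 = 112 + 17802 = 17914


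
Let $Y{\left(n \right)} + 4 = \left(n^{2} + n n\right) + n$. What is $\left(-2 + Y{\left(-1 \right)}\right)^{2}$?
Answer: $25$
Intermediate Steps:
$Y{\left(n \right)} = -4 + n + 2 n^{2}$ ($Y{\left(n \right)} = -4 + \left(\left(n^{2} + n n\right) + n\right) = -4 + \left(\left(n^{2} + n^{2}\right) + n\right) = -4 + \left(2 n^{2} + n\right) = -4 + \left(n + 2 n^{2}\right) = -4 + n + 2 n^{2}$)
$\left(-2 + Y{\left(-1 \right)}\right)^{2} = \left(-2 - \left(5 - 2\right)\right)^{2} = \left(-2 - 3\right)^{2} = \left(-5\right)^{2} = 25$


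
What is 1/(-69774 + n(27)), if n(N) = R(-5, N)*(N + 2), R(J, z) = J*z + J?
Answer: -1/73834 ≈ -1.3544e-5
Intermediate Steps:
R(J, z) = J + J*z
n(N) = (-5 - 5*N)*(2 + N) (n(N) = (-5*(1 + N))*(N + 2) = (-5 - 5*N)*(2 + N))
1/(-69774 + n(27)) = 1/(-69774 + 5*(-1 - 1*27)*(2 + 27)) = 1/(-69774 + 5*(-1 - 27)*29) = 1/(-69774 + 5*(-28)*29) = 1/(-69774 - 4060) = 1/(-73834) = -1/73834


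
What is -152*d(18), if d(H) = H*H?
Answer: -49248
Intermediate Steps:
d(H) = H²
-152*d(18) = -152*18² = -152*324 = -49248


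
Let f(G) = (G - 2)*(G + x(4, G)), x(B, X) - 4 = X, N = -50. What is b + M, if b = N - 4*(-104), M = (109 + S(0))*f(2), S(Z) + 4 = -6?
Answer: 366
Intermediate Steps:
x(B, X) = 4 + X
S(Z) = -10 (S(Z) = -4 - 6 = -10)
f(G) = (-2 + G)*(4 + 2*G) (f(G) = (G - 2)*(G + (4 + G)) = (-2 + G)*(4 + 2*G))
M = 0 (M = (109 - 10)*(-8 + 2*2²) = 99*(-8 + 2*4) = 99*(-8 + 8) = 99*0 = 0)
b = 366 (b = -50 - 4*(-104) = -50 + 416 = 366)
b + M = 366 + 0 = 366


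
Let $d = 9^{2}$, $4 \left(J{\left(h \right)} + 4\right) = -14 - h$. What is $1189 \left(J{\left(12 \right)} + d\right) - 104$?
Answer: $\frac{167441}{2} \approx 83721.0$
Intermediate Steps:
$J{\left(h \right)} = - \frac{15}{2} - \frac{h}{4}$ ($J{\left(h \right)} = -4 + \frac{-14 - h}{4} = -4 - \left(\frac{7}{2} + \frac{h}{4}\right) = - \frac{15}{2} - \frac{h}{4}$)
$d = 81$
$1189 \left(J{\left(12 \right)} + d\right) - 104 = 1189 \left(\left(- \frac{15}{2} - 3\right) + 81\right) - 104 = 1189 \left(- \frac{21}{2} + 81\right) - 104 = 1189 \cdot \frac{141}{2} - 104 = \frac{167649}{2} - 104 = \frac{167441}{2}$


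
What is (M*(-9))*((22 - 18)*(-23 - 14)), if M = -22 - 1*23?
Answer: -59940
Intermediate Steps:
M = -45 (M = -22 - 23 = -45)
(M*(-9))*((22 - 18)*(-23 - 14)) = (-45*(-9))*((22 - 18)*(-23 - 14)) = 405*(4*(-37)) = 405*(-148) = -59940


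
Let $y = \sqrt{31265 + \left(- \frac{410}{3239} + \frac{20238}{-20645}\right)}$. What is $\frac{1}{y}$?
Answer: $\frac{\sqrt{83162400054185965}}{50990002823} \approx 0.0056556$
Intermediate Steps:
$y = \frac{\sqrt{83162400054185965}}{1630955}$ ($y = \sqrt{31265 + \left(\left(-410\right) \frac{1}{3239} + 20238 \left(- \frac{1}{20645}\right)\right)} = \sqrt{31265 - \frac{1805252}{1630955}} = \sqrt{\frac{50990002823}{1630955}} = \frac{\sqrt{83162400054185965}}{1630955} \approx 176.82$)
$\frac{1}{y} = \frac{1}{\frac{1}{1630955} \sqrt{83162400054185965}} = \frac{\sqrt{83162400054185965}}{50990002823}$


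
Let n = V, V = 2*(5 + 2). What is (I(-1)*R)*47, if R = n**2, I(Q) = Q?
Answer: -9212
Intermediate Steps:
V = 14 (V = 2*7 = 14)
n = 14
R = 196 (R = 14**2 = 196)
(I(-1)*R)*47 = -1*196*47 = -196*47 = -9212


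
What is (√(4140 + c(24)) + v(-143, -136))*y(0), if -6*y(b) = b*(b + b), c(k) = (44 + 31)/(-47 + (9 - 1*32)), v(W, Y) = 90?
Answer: 0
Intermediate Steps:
c(k) = -15/14 (c(k) = 75/(-47 + (9 - 32)) = 75/(-47 - 23) = 75/(-70) = 75*(-1/70) = -15/14)
y(b) = -b²/3 (y(b) = -b*(b + b)/6 = -b*2*b/6 = -b²/3)
(√(4140 + c(24)) + v(-143, -136))*y(0) = (√(4140 - 15/14) + 90)*(-⅓*0²) = (√(57945/14) + 90)*(-⅓*0) = (√811230/14 + 90)*0 = (90 + √811230/14)*0 = 0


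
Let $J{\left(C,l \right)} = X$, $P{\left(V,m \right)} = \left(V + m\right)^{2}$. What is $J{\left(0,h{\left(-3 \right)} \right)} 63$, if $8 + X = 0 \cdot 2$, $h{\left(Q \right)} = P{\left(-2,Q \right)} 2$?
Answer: $-504$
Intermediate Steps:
$h{\left(Q \right)} = 2 \left(-2 + Q\right)^{2}$ ($h{\left(Q \right)} = \left(-2 + Q\right)^{2} \cdot 2 = 2 \left(-2 + Q\right)^{2}$)
$X = -8$ ($X = -8 + 0 \cdot 2 = -8 + 0 = -8$)
$J{\left(C,l \right)} = -8$
$J{\left(0,h{\left(-3 \right)} \right)} 63 = \left(-8\right) 63 = -504$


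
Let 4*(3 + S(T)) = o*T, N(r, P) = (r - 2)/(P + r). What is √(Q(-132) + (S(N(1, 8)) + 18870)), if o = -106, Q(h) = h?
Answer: √674566/6 ≈ 136.89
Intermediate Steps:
N(r, P) = (-2 + r)/(P + r)
S(T) = -3 - 53*T/2 (S(T) = -3 + (-106*T)/4 = -3 - 53*T/2)
√(Q(-132) + (S(N(1, 8)) + 18870)) = √(-132 + ((-3 - 53*(-2 + 1)/(2*(8 + 1))) + 18870)) = √(-132 + ((-3 - 53*(-1)/(2*9)) + 18870)) = √(-132 + ((-3 - 53*(-1)/18) + 18870)) = √(-132 + ((-3 - 53/2*(-⅑)) + 18870)) = √(-132 + ((-3 + 53/18) + 18870)) = √(-132 + (-1/18 + 18870)) = √(-132 + 339659/18) = √(337283/18) = √674566/6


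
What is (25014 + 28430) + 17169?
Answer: 70613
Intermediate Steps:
(25014 + 28430) + 17169 = 53444 + 17169 = 70613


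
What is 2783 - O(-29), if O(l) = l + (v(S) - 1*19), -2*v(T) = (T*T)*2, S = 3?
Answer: 2840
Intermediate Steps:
v(T) = -T² (v(T) = -T*T*2/2 = -T²*2/2 = -T²)
O(l) = -28 + l (O(l) = l + (-1*3² - 1*19) = l + (-1*9 - 19) = l + (-9 - 19) = l - 28 = -28 + l)
2783 - O(-29) = 2783 - (-28 - 29) = 2783 - 1*(-57) = 2783 + 57 = 2840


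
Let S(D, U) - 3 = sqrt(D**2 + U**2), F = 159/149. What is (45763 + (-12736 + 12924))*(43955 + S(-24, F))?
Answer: 2019914058 + 137853*sqrt(1423673)/149 ≈ 2.0210e+9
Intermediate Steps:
F = 159/149 (F = 159*(1/149) = 159/149 ≈ 1.0671)
S(D, U) = 3 + sqrt(D**2 + U**2)
(45763 + (-12736 + 12924))*(43955 + S(-24, F)) = (45763 + (-12736 + 12924))*(43955 + (3 + sqrt((-24)**2 + (159/149)**2))) = (45763 + 188)*(43955 + (3 + sqrt(576 + 25281/22201))) = 45951*(43955 + (3 + sqrt(12813057/22201))) = 45951*(43955 + (3 + 3*sqrt(1423673)/149)) = 45951*(43958 + 3*sqrt(1423673)/149) = 2019914058 + 137853*sqrt(1423673)/149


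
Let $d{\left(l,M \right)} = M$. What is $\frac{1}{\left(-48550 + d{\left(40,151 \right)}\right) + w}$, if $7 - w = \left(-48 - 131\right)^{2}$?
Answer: $- \frac{1}{80433} \approx -1.2433 \cdot 10^{-5}$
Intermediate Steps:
$w = -32034$ ($w = 7 - \left(-48 - 131\right)^{2} = 7 - \left(-179\right)^{2} = 7 - 32041 = -32034$)
$\frac{1}{\left(-48550 + d{\left(40,151 \right)}\right) + w} = \frac{1}{\left(-48550 + 151\right) - 32034} = \frac{1}{-48399 - 32034} = \frac{1}{-80433} = - \frac{1}{80433}$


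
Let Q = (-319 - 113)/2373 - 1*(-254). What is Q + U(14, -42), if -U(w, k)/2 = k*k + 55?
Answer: -2676888/791 ≈ -3384.2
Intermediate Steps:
U(w, k) = -110 - 2*k² (U(w, k) = -2*(k*k + 55) = -2*(k² + 55) = -2*(55 + k²) = -110 - 2*k²)
Q = 200770/791 (Q = -432*1/2373 + 254 = -144/791 + 254 = 200770/791 ≈ 253.82)
Q + U(14, -42) = 200770/791 + (-110 - 2*(-42)²) = 200770/791 + (-110 - 2*1764) = 200770/791 + (-110 - 3528) = 200770/791 - 3638 = -2676888/791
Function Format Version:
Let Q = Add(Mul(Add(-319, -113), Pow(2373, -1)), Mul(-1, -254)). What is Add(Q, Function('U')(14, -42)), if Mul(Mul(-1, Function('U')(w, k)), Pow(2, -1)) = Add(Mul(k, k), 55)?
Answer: Rational(-2676888, 791) ≈ -3384.2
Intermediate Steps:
Function('U')(w, k) = Add(-110, Mul(-2, Pow(k, 2))) (Function('U')(w, k) = Mul(-2, Add(Mul(k, k), 55)) = Mul(-2, Add(Pow(k, 2), 55)) = Mul(-2, Add(55, Pow(k, 2))) = Add(-110, Mul(-2, Pow(k, 2))))
Q = Rational(200770, 791) (Q = Add(Mul(-432, Rational(1, 2373)), 254) = Add(Rational(-144, 791), 254) = Rational(200770, 791) ≈ 253.82)
Add(Q, Function('U')(14, -42)) = Add(Rational(200770, 791), Add(-110, Mul(-2, Pow(-42, 2)))) = Add(Rational(200770, 791), Add(-110, Mul(-2, 1764))) = Add(Rational(200770, 791), Add(-110, -3528)) = Add(Rational(200770, 791), -3638) = Rational(-2676888, 791)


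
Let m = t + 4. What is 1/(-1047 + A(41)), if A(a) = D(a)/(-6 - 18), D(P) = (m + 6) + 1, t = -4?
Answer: -24/25135 ≈ -0.00095484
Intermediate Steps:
m = 0 (m = -4 + 4 = 0)
D(P) = 7 (D(P) = (0 + 6) + 1 = 6 + 1 = 7)
A(a) = -7/24 (A(a) = 7/(-6 - 18) = 7/(-24) = 7*(-1/24) = -7/24)
1/(-1047 + A(41)) = 1/(-1047 - 7/24) = 1/(-25135/24) = -24/25135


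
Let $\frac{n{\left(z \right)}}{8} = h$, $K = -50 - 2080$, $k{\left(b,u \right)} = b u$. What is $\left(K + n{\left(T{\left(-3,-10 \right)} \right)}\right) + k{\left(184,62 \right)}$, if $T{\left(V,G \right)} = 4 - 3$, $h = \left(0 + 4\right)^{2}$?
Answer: $9406$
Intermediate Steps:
$h = 16$ ($h = 4^{2} = 16$)
$T{\left(V,G \right)} = 1$ ($T{\left(V,G \right)} = 4 - 3 = 1$)
$K = -2130$ ($K = -50 - 2080 = -2130$)
$n{\left(z \right)} = 128$ ($n{\left(z \right)} = 8 \cdot 16 = 128$)
$\left(K + n{\left(T{\left(-3,-10 \right)} \right)}\right) + k{\left(184,62 \right)} = \left(-2130 + 128\right) + 184 \cdot 62 = -2002 + 11408 = 9406$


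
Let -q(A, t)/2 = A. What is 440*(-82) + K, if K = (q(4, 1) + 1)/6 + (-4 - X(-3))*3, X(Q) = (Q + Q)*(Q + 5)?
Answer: -216343/6 ≈ -36057.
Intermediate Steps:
q(A, t) = -2*A
X(Q) = 2*Q*(5 + Q) (X(Q) = (2*Q)*(5 + Q) = 2*Q*(5 + Q))
K = 137/6 (K = (-2*4 + 1)/6 + (-4 - 2*(-3)*(5 - 3))*3 = (-8 + 1)*(⅙) + (-4 - 2*(-3)*2)*3 = -7*⅙ + (-4 - 1*(-12))*3 = -7/6 + (-4 + 12)*3 = -7/6 + 8*3 = -7/6 + 24 = 137/6 ≈ 22.833)
440*(-82) + K = 440*(-82) + 137/6 = -36080 + 137/6 = -216343/6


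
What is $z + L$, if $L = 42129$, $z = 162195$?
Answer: $204324$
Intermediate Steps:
$z + L = 162195 + 42129 = 204324$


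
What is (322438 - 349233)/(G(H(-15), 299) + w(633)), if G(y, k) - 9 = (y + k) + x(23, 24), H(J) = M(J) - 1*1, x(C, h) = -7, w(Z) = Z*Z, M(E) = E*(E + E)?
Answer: -26795/401439 ≈ -0.066747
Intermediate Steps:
M(E) = 2*E² (M(E) = E*(2*E) = 2*E²)
w(Z) = Z²
H(J) = -1 + 2*J² (H(J) = 2*J² - 1*1 = 2*J² - 1 = -1 + 2*J²)
G(y, k) = 2 + k + y (G(y, k) = 9 + ((y + k) - 7) = 9 + ((k + y) - 7) = 9 + (-7 + k + y) = 2 + k + y)
(322438 - 349233)/(G(H(-15), 299) + w(633)) = (322438 - 349233)/((2 + 299 + (-1 + 2*(-15)²)) + 633²) = -26795/((2 + 299 + (-1 + 2*225)) + 400689) = -26795/((2 + 299 + (-1 + 450)) + 400689) = -26795/((2 + 299 + 449) + 400689) = -26795/(750 + 400689) = -26795/401439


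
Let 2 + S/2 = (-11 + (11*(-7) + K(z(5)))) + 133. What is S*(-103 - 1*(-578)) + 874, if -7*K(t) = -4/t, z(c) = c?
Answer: 292828/7 ≈ 41833.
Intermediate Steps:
K(t) = 4/(7*t) (K(t) = -(-1)*4/t/7 = -(-4)/(7*t) = 4/(7*t))
S = 3018/35 (S = -4 + 2*((-11 + (11*(-7) + (4/7)/5)) + 133) = -4 + 2*((-11 + (-77 + (4/7)*(⅕))) + 133) = -4 + 2*((-11 + (-77 + 4/35)) + 133) = -4 + 2*((-11 - 2691/35) + 133) = -4 + 2*(-3076/35 + 133) = -4 + 2*(1579/35) = -4 + 3158/35 = 3018/35 ≈ 86.229)
S*(-103 - 1*(-578)) + 874 = 3018*(-103 - 1*(-578))/35 + 874 = 3018*(-103 + 578)/35 + 874 = (3018/35)*475 + 874 = 286710/7 + 874 = 292828/7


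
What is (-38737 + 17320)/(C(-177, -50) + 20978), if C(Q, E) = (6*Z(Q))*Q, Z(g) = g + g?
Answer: -21417/396926 ≈ -0.053957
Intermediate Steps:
Z(g) = 2*g
C(Q, E) = 12*Q² (C(Q, E) = (6*(2*Q))*Q = (12*Q)*Q = 12*Q²)
(-38737 + 17320)/(C(-177, -50) + 20978) = (-38737 + 17320)/(12*(-177)² + 20978) = -21417/(12*31329 + 20978) = -21417/(375948 + 20978) = -21417/396926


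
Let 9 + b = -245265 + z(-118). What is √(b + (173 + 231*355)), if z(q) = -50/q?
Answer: I*√567735701/59 ≈ 403.85*I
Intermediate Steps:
b = -14471141/59 (b = -9 + (-245265 - 50/(-118)) = -9 + (-245265 - 50*(-1/118)) = -9 + (-245265 + 25/59) = -9 - 14470610/59 = -14471141/59 ≈ -2.4527e+5)
√(b + (173 + 231*355)) = √(-14471141/59 + (173 + 231*355)) = √(-14471141/59 + (173 + 82005)) = √(-14471141/59 + 82178) = √(-9622639/59) = I*√567735701/59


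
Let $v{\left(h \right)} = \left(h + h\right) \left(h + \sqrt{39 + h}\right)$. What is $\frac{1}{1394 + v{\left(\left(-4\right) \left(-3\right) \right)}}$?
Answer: $\frac{841}{1399874} - \frac{6 \sqrt{51}}{699937} \approx 0.00053955$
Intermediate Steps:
$v{\left(h \right)} = 2 h \left(h + \sqrt{39 + h}\right)$
$\frac{1}{1394 + v{\left(\left(-4\right) \left(-3\right) \right)}} = \frac{1}{1394 + 2 \left(\left(-4\right) \left(-3\right)\right) \left(\left(-4\right) \left(-3\right) + \sqrt{39 - -12}\right)} = \frac{1}{1394 + 2 \cdot 12 \left(12 + \sqrt{39 + 12}\right)} = \frac{1}{1394 + 2 \cdot 12 \left(12 + \sqrt{51}\right)} = \frac{1}{1394 + \left(288 + 24 \sqrt{51}\right)} = \frac{1}{1682 + 24 \sqrt{51}}$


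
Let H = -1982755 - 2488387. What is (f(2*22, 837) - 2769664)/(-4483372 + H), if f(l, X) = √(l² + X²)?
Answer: 1384832/4477257 - √702505/8954514 ≈ 0.30921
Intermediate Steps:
H = -4471142
f(l, X) = √(X² + l²)
(f(2*22, 837) - 2769664)/(-4483372 + H) = (√(837² + (2*22)²) - 2769664)/(-4483372 - 4471142) = (√(700569 + 44²) - 2769664)/(-8954514) = (√(700569 + 1936) - 2769664)*(-1/8954514) = (√702505 - 2769664)*(-1/8954514) = (-2769664 + √702505)*(-1/8954514) = 1384832/4477257 - √702505/8954514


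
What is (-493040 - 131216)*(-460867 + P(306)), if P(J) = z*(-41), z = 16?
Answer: 288108501888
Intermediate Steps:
P(J) = -656 (P(J) = 16*(-41) = -656)
(-493040 - 131216)*(-460867 + P(306)) = (-493040 - 131216)*(-460867 - 656) = -624256*(-461523) = 288108501888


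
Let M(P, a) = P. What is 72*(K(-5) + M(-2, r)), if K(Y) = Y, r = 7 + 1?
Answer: -504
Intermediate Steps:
r = 8
72*(K(-5) + M(-2, r)) = 72*(-5 - 2) = 72*(-7) = -504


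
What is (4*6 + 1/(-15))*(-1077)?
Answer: -128881/5 ≈ -25776.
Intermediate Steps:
(4*6 + 1/(-15))*(-1077) = (24 - 1/15)*(-1077) = (359/15)*(-1077) = -128881/5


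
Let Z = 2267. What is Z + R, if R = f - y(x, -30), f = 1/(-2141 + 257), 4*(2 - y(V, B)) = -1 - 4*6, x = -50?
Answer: 1063871/471 ≈ 2258.8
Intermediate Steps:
y(V, B) = 33/4 (y(V, B) = 2 - (-1 - 4*6)/4 = 2 - (-1 - 24)/4 = 2 - 1/4*(-25) = 2 + 25/4 = 33/4)
f = -1/1884 (f = 1/(-1884) = -1/1884 ≈ -0.00053079)
R = -3886/471 (R = -1/1884 - 1*33/4 = -1/1884 - 33/4 = -3886/471 ≈ -8.2505)
Z + R = 2267 - 3886/471 = 1063871/471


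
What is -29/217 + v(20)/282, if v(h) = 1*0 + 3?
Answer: -2509/20398 ≈ -0.12300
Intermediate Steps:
v(h) = 3 (v(h) = 0 + 3 = 3)
-29/217 + v(20)/282 = -29/217 + 3/282 = -29*1/217 + 3*(1/282) = -29/217 + 1/94 = -2509/20398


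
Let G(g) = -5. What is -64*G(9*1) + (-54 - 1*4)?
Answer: 262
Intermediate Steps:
-64*G(9*1) + (-54 - 1*4) = -64*(-5) + (-54 - 1*4) = 320 + (-54 - 4) = 320 - 58 = 262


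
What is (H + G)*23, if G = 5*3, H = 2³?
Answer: 529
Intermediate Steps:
H = 8
G = 15
(H + G)*23 = (8 + 15)*23 = 23*23 = 529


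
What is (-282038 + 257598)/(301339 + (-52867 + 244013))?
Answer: -4888/98497 ≈ -0.049626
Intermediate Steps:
(-282038 + 257598)/(301339 + (-52867 + 244013)) = -24440/(301339 + 191146) = -24440/492485 = -24440*1/492485 = -4888/98497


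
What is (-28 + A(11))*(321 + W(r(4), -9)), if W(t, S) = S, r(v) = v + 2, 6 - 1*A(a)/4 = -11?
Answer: 12480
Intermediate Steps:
A(a) = 68 (A(a) = 24 - 4*(-11) = 24 + 44 = 68)
r(v) = 2 + v
(-28 + A(11))*(321 + W(r(4), -9)) = (-28 + 68)*(321 - 9) = 40*312 = 12480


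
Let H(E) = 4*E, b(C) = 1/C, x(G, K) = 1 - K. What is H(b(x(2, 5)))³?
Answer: -1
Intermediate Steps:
b(C) = 1/C
H(b(x(2, 5)))³ = (4/(1 - 1*5))³ = (4/(1 - 5))³ = (4/(-4))³ = (4*(-¼))³ = (-1)³ = -1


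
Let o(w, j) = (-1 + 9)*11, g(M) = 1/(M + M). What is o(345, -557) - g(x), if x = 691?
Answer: 121615/1382 ≈ 87.999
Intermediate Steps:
g(M) = 1/(2*M)
o(w, j) = 88 (o(w, j) = 8*11 = 88)
o(345, -557) - g(x) = 88 - 1/(2*691) = 88 - 1*1/1382 = 88 - 1/1382 = 121615/1382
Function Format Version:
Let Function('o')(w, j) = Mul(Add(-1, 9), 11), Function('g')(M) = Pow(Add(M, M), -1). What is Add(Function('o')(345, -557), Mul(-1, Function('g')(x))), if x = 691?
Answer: Rational(121615, 1382) ≈ 87.999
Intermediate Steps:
Function('g')(M) = Mul(Rational(1, 2), Pow(M, -1)) (Function('g')(M) = Pow(Mul(2, M), -1) = Mul(Rational(1, 2), Pow(M, -1)))
Function('o')(w, j) = 88 (Function('o')(w, j) = Mul(8, 11) = 88)
Add(Function('o')(345, -557), Mul(-1, Function('g')(x))) = Add(88, Mul(-1, Mul(Rational(1, 2), Pow(691, -1)))) = Add(88, Mul(-1, Mul(Rational(1, 2), Rational(1, 691)))) = Add(88, Mul(-1, Rational(1, 1382))) = Add(88, Rational(-1, 1382)) = Rational(121615, 1382)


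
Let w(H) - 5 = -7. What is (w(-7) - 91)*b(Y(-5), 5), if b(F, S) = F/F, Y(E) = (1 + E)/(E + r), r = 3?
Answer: -93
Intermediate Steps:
w(H) = -2 (w(H) = 5 - 7 = -2)
Y(E) = (1 + E)/(3 + E) (Y(E) = (1 + E)/(E + 3) = (1 + E)/(3 + E))
b(F, S) = 1
(w(-7) - 91)*b(Y(-5), 5) = (-2 - 91)*1 = -93*1 = -93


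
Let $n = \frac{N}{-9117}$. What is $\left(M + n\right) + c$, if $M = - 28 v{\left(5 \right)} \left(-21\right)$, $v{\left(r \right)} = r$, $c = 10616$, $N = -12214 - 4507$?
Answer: $\frac{123606773}{9117} \approx 13558.0$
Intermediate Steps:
$N = -16721$ ($N = -12214 - 4507 = -16721$)
$M = 2940$ ($M = \left(-28\right) 5 \left(-21\right) = \left(-140\right) \left(-21\right) = 2940$)
$n = \frac{16721}{9117}$ ($n = - \frac{16721}{-9117} = \left(-16721\right) \left(- \frac{1}{9117}\right) = \frac{16721}{9117} \approx 1.834$)
$\left(M + n\right) + c = \left(2940 + \frac{16721}{9117}\right) + 10616 = \frac{26820701}{9117} + 10616 = \frac{123606773}{9117}$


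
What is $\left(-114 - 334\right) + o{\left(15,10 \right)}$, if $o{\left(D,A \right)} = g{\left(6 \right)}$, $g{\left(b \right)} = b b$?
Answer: $-412$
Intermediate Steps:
$g{\left(b \right)} = b^{2}$
$o{\left(D,A \right)} = 36$ ($o{\left(D,A \right)} = 6^{2} = 36$)
$\left(-114 - 334\right) + o{\left(15,10 \right)} = \left(-114 - 334\right) + 36 = -448 + 36 = -412$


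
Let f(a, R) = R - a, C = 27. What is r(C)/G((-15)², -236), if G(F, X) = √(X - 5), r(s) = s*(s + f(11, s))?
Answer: -1161*I*√241/241 ≈ -74.787*I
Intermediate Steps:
r(s) = s*(-11 + 2*s) (r(s) = s*(s + (s - 1*11)) = s*(s + (s - 11)) = s*(s + (-11 + s)) = s*(-11 + 2*s))
G(F, X) = √(-5 + X)
r(C)/G((-15)², -236) = (27*(-11 + 2*27))/(√(-5 - 236)) = (27*(-11 + 54))/(√(-241)) = (27*43)/((I*√241)) = 1161*(-I*√241/241) = -1161*I*√241/241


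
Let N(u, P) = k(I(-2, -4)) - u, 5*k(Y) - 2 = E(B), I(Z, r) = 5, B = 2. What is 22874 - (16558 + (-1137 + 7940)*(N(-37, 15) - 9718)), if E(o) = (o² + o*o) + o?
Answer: 329249159/5 ≈ 6.5850e+7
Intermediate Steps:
E(o) = o + 2*o² (E(o) = (o² + o²) + o = 2*o² + o = o + 2*o²)
k(Y) = 12/5 (k(Y) = ⅖ + (2*(1 + 2*2))/5 = ⅖ + (2*(1 + 4))/5 = ⅖ + (2*5)/5 = ⅖ + (⅕)*10 = ⅖ + 2 = 12/5)
N(u, P) = 12/5 - u
22874 - (16558 + (-1137 + 7940)*(N(-37, 15) - 9718)) = 22874 - (16558 + (-1137 + 7940)*((12/5 - 1*(-37)) - 9718)) = 22874 - (16558 + 6803*((12/5 + 37) - 9718)) = 22874 - (16558 + 6803*(197/5 - 9718)) = 22874 - (16558 + 6803*(-48393/5)) = 22874 - (16558 - 329217579/5) = 22874 - 1*(-329134789/5) = 22874 + 329134789/5 = 329249159/5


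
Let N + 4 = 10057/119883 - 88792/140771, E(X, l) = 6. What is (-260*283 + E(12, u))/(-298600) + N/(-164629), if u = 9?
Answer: 1148497837428841051/4660654822076508900 ≈ 0.24642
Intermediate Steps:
N = -862169849/189618537 (N = -4 + (10057/119883 - 88792/140771) = -4 + (10057*(1/119883) - 88792*1/140771) = -4 + (113/1347 - 88792/140771) = -4 - 103695701/189618537 = -862169849/189618537 ≈ -4.5469)
(-260*283 + E(12, u))/(-298600) + N/(-164629) = (-260*283 + 6)/(-298600) - 862169849/189618537/(-164629) = (-73580 + 6)*(-1/298600) - 862169849/189618537*(-1/164629) = -73574*(-1/298600) + 862169849/31216710127773 = 36787/149300 + 862169849/31216710127773 = 1148497837428841051/4660654822076508900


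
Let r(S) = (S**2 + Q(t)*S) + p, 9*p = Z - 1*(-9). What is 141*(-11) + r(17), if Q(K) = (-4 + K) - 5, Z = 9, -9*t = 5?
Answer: -12802/9 ≈ -1422.4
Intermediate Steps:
t = -5/9 (t = -1/9*5 = -5/9 ≈ -0.55556)
Q(K) = -9 + K
p = 2 (p = (9 - 1*(-9))/9 = (9 + 9)/9 = (1/9)*18 = 2)
r(S) = 2 + S**2 - 86*S/9 (r(S) = (S**2 + (-9 - 5/9)*S) + 2 = (S**2 - 86*S/9) + 2 = 2 + S**2 - 86*S/9)
141*(-11) + r(17) = 141*(-11) + (2 + 17**2 - 86/9*17) = -1551 + (2 + 289 - 1462/9) = -1551 + 1157/9 = -12802/9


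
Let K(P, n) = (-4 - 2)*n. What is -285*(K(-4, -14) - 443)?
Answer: 102315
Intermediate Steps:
K(P, n) = -6*n
-285*(K(-4, -14) - 443) = -285*(-6*(-14) - 443) = -285*(84 - 443) = -285*(-359) = 102315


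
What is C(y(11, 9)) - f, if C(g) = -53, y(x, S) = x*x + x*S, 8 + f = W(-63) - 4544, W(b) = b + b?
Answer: 4625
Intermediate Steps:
W(b) = 2*b
f = -4678 (f = -8 + (2*(-63) - 4544) = -8 + (-126 - 4544) = -8 - 4670 = -4678)
y(x, S) = x² + S*x
C(y(11, 9)) - f = -53 - 1*(-4678) = -53 + 4678 = 4625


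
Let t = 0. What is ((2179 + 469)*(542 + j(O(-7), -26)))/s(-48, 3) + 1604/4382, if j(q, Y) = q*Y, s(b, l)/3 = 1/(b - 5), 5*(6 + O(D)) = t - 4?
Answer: -368377453382/10955 ≈ -3.3626e+7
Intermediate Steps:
O(D) = -34/5 (O(D) = -6 + (0 - 4)/5 = -6 + (1/5)*(-4) = -6 - 4/5 = -34/5)
s(b, l) = 3/(-5 + b) (s(b, l) = 3/(b - 5) = 3/(-5 + b))
j(q, Y) = Y*q
((2179 + 469)*(542 + j(O(-7), -26)))/s(-48, 3) + 1604/4382 = ((2179 + 469)*(542 - 26*(-34/5)))/((3/(-5 - 48))) + 1604/4382 = (2648*(542 + 884/5))/((3/(-53))) + 1604*(1/4382) = (2648*(3594/5))/((3*(-1/53))) + 802/2191 = 9516912/(5*(-3/53)) + 802/2191 = (9516912/5)*(-53/3) + 802/2191 = -168132112/5 + 802/2191 = -368377453382/10955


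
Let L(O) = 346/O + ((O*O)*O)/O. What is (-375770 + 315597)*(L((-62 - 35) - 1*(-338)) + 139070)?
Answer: -2859044096501/241 ≈ -1.1863e+10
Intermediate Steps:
L(O) = O**2 + 346/O (L(O) = 346/O + (O**2*O)/O = 346/O + O**3/O = 346/O + O**2 = O**2 + 346/O)
(-375770 + 315597)*(L((-62 - 35) - 1*(-338)) + 139070) = (-375770 + 315597)*((346 + ((-62 - 35) - 1*(-338))**3)/((-62 - 35) - 1*(-338)) + 139070) = -60173*((346 + (-97 + 338)**3)/(-97 + 338) + 139070) = -60173*((346 + 241**3)/241 + 139070) = -60173*((346 + 13997521)/241 + 139070) = -60173*((1/241)*13997867 + 139070) = -60173*(13997867/241 + 139070) = -60173*47513737/241 = -2859044096501/241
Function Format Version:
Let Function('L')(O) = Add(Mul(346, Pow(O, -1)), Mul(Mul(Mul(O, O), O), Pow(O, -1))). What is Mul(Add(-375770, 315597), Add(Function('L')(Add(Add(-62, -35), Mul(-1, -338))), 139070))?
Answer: Rational(-2859044096501, 241) ≈ -1.1863e+10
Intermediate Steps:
Function('L')(O) = Add(Pow(O, 2), Mul(346, Pow(O, -1))) (Function('L')(O) = Add(Mul(346, Pow(O, -1)), Mul(Mul(Pow(O, 2), O), Pow(O, -1))) = Add(Mul(346, Pow(O, -1)), Mul(Pow(O, 3), Pow(O, -1))) = Add(Mul(346, Pow(O, -1)), Pow(O, 2)) = Add(Pow(O, 2), Mul(346, Pow(O, -1))))
Mul(Add(-375770, 315597), Add(Function('L')(Add(Add(-62, -35), Mul(-1, -338))), 139070)) = Mul(Add(-375770, 315597), Add(Mul(Pow(Add(Add(-62, -35), Mul(-1, -338)), -1), Add(346, Pow(Add(Add(-62, -35), Mul(-1, -338)), 3))), 139070)) = Mul(-60173, Add(Mul(Pow(Add(-97, 338), -1), Add(346, Pow(Add(-97, 338), 3))), 139070)) = Mul(-60173, Add(Mul(Pow(241, -1), Add(346, Pow(241, 3))), 139070)) = Mul(-60173, Add(Mul(Rational(1, 241), Add(346, 13997521)), 139070)) = Mul(-60173, Add(Mul(Rational(1, 241), 13997867), 139070)) = Mul(-60173, Add(Rational(13997867, 241), 139070)) = Mul(-60173, Rational(47513737, 241)) = Rational(-2859044096501, 241)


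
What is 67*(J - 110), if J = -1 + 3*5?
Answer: -6432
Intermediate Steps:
J = 14 (J = -1 + 15 = 14)
67*(J - 110) = 67*(14 - 110) = 67*(-96) = -6432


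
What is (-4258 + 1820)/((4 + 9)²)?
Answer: -2438/169 ≈ -14.426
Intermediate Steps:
(-4258 + 1820)/((4 + 9)²) = -2438/(13²) = -2438/169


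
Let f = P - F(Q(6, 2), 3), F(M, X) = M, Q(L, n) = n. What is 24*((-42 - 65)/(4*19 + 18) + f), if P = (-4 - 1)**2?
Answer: 24660/47 ≈ 524.68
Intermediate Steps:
P = 25 (P = (-5)**2 = 25)
f = 23 (f = 25 - 1*2 = 25 - 2 = 23)
24*((-42 - 65)/(4*19 + 18) + f) = 24*((-42 - 65)/(4*19 + 18) + 23) = 24*(-107/(76 + 18) + 23) = 24*(-107/94 + 23) = 24*(2055/94) = 24660/47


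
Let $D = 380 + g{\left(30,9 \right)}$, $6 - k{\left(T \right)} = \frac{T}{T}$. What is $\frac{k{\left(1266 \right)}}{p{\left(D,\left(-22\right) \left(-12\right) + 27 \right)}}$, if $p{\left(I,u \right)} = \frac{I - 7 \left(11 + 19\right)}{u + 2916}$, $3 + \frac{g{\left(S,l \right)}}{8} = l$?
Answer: $\frac{16035}{218} \approx 73.555$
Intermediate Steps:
$k{\left(T \right)} = 5$ ($k{\left(T \right)} = 6 - \frac{T}{T} = 6 - 1 = 5$)
$g{\left(S,l \right)} = -24 + 8 l$
$D = 428$ ($D = 380 + \left(-24 + 8 \cdot 9\right) = 380 + \left(-24 + 72\right) = 380 + 48 = 428$)
$p{\left(I,u \right)} = \frac{-210 + I}{2916 + u}$ ($p{\left(I,u \right)} = \frac{I - 210}{2916 + u} = \frac{-210 + I}{2916 + u}$)
$\frac{k{\left(1266 \right)}}{p{\left(D,\left(-22\right) \left(-12\right) + 27 \right)}} = \frac{5}{\frac{1}{2916 + \left(\left(-22\right) \left(-12\right) + 27\right)} \left(-210 + 428\right)} = \frac{5}{\frac{1}{2916 + \left(264 + 27\right)} 218} = \frac{5}{\frac{1}{2916 + 291} \cdot 218} = \frac{5}{\frac{1}{3207} \cdot 218} = \frac{5}{\frac{218}{3207}} = 5 \cdot \frac{3207}{218} = \frac{16035}{218}$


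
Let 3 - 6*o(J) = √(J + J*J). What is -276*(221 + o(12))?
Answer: -61134 + 92*√39 ≈ -60559.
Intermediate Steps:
o(J) = ½ - √(J + J²)/6 (o(J) = ½ - √(J + J*J)/6 = ½ - √(J + J²)/6)
-276*(221 + o(12)) = -276*(221 + (½ - 2*√3*√(1 + 12)/6)) = -276*(221 + (½ - 2*√39/6)) = -276*(221 + (½ - √39/3)) = -276*(443/2 - √39/3) = -61134 + 92*√39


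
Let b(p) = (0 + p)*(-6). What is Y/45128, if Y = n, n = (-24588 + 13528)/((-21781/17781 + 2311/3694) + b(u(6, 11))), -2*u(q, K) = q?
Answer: -90806766855/6447251934689 ≈ -0.014085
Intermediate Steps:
u(q, K) = -q/2
b(p) = -6*p (b(p) = p*(-6) = -6*p)
n = -726454134840/1142927129 (n = (-24588 + 13528)/((-21781/17781 + 2311/3694) - (-3)*6) = -11060/((-21781*1/17781 + 2311*(1/3694)) - 6*(-3)) = -11060/((-21781/17781 + 2311/3694) + 18) = -11060/(-39367123/65683014 + 18) = -11060/1142927129/65683014 = -11060*65683014/1142927129 = -726454134840/1142927129 ≈ -635.61)
Y = -726454134840/1142927129 ≈ -635.61
Y/45128 = -726454134840/1142927129/45128 = -726454134840/1142927129*1/45128 = -90806766855/6447251934689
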